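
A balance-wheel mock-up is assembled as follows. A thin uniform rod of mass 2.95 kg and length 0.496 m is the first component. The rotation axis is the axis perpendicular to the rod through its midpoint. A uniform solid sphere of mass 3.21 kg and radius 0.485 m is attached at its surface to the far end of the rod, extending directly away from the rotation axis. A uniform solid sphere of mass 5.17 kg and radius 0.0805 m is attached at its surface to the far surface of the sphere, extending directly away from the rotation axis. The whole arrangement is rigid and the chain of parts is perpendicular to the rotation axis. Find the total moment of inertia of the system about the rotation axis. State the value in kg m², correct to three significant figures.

Thin rod: I_cm = (1/12)ML² = (1/12)(2.95)(0.496)² = 0.060479 kg m²; axis through the centre, so I = 0.060479 kg m².
Solid sphere: I_cm = (2/5)MR² = (2/5)(3.21)(0.485)² = 0.30203 kg m²; centre at d = 0.248 + 0.485 = 0.733 m, so the parallel axis theorem gives I = 0.30203 + (3.21)(0.733)² = 2.0267 kg m².
Solid sphere: I_cm = (2/5)MR² = (2/5)(5.17)(0.0805)² = 0.013401 kg m²; centre at d = 0.248 + 0.485 + 0.485 + 0.0805 = 1.2985 m, so the parallel axis theorem gives I = 0.013401 + (5.17)(1.2985)² = 8.7305 kg m².
Total I = 0.060479 + 2.0267 + 8.7305 = 10.818 kg m².

10.8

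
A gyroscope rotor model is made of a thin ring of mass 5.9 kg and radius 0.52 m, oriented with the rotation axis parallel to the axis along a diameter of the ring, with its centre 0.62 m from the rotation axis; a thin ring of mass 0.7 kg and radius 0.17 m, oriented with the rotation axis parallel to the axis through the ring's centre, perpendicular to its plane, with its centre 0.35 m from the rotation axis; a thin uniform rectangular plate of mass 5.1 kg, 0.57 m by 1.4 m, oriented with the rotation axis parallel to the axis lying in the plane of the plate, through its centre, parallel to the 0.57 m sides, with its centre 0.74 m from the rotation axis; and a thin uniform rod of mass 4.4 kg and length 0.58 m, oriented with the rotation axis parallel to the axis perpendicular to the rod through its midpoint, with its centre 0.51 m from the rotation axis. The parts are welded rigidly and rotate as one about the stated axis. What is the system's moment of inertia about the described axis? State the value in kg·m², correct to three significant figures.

8.07

Thin ring: I_cm = (1/2)MR² = (1/2)(5.9)(0.52)² = 0.79768 kg·m²; centre at d = 0.62 m, so the parallel axis theorem gives I = 0.79768 + (5.9)(0.62)² = 3.0656 kg·m².
Thin ring: I_cm = MR² = (0.7)(0.17)² = 0.02023 kg·m²; centre at d = 0.35 m, so the parallel axis theorem gives I = 0.02023 + (0.7)(0.35)² = 0.10598 kg·m².
Rectangular plate: I_cm = (1/12)Mb² = (1/12)(5.1)(1.4)² = 0.833 kg·m²; centre at d = 0.74 m, so the parallel axis theorem gives I = 0.833 + (5.1)(0.74)² = 3.6258 kg·m².
Thin rod: I_cm = (1/12)ML² = (1/12)(4.4)(0.58)² = 0.12335 kg·m²; centre at d = 0.51 m, so the parallel axis theorem gives I = 0.12335 + (4.4)(0.51)² = 1.2678 kg·m².
Total I = 3.0656 + 0.10598 + 3.6258 + 1.2678 = 8.0652 kg·m².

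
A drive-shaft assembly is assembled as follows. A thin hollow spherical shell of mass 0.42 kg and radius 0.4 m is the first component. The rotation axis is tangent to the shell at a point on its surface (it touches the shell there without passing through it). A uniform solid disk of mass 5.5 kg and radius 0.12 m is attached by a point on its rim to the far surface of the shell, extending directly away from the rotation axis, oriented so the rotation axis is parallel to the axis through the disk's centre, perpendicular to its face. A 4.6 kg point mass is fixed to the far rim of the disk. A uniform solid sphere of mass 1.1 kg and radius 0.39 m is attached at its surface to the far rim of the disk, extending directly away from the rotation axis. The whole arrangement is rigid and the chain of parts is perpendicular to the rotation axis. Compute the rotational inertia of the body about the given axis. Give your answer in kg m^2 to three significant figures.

Spherical shell: I_cm = (2/3)MR² = (2/3)(0.42)(0.4)² = 0.0448 kg m^2; centre at d = 0.4 m, so I = I_cm + Md² gives I = 0.0448 + (0.42)(0.4)² = 0.112 kg m^2.
Solid disk: I_cm = (1/2)MR² = (1/2)(5.5)(0.12)² = 0.0396 kg m^2; centre at d = 0.4 + 0.4 + 0.12 = 0.92 m, so I = I_cm + Md² gives I = 0.0396 + (5.5)(0.92)² = 4.6948 kg m^2.
Point mass: I_cm = 0; centre at d = 0.4 + 0.4 + 0.12 + 0.12 = 1.04 m, so I = I_cm + Md² gives I = 0 + (4.6)(1.04)² = 4.9754 kg m^2.
Solid sphere: I_cm = (2/5)MR² = (2/5)(1.1)(0.39)² = 0.066924 kg m^2; centre at d = 0.4 + 0.4 + 0.12 + 0.12 + 0.39 = 1.43 m, so I = I_cm + Md² gives I = 0.066924 + (1.1)(1.43)² = 2.3163 kg m^2.
Total I = 0.112 + 4.6948 + 4.9754 + 2.3163 = 12.098 kg m^2.

12.1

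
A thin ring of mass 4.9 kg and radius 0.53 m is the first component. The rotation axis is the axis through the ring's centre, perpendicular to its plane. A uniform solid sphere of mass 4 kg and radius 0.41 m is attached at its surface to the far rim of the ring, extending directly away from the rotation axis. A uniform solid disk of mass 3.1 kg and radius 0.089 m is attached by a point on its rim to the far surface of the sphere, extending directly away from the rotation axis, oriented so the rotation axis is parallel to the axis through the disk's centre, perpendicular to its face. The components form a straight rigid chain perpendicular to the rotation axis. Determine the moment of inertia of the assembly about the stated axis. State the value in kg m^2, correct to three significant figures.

Thin ring: I_cm = MR² = (4.9)(0.53)² = 1.3764 kg m^2; axis through the centre, so I = 1.3764 kg m^2.
Solid sphere: I_cm = (2/5)MR² = (2/5)(4)(0.41)² = 0.26896 kg m^2; centre at d = 0.53 + 0.41 = 0.94 m, so the parallel axis theorem gives I = 0.26896 + (4)(0.94)² = 3.8034 kg m^2.
Solid disk: I_cm = (1/2)MR² = (1/2)(3.1)(0.089)² = 0.012278 kg m^2; centre at d = 0.53 + 0.41 + 0.41 + 0.089 = 1.439 m, so the parallel axis theorem gives I = 0.012278 + (3.1)(1.439)² = 6.4315 kg m^2.
Total I = 1.3764 + 3.8034 + 6.4315 = 11.611 kg m^2.

11.6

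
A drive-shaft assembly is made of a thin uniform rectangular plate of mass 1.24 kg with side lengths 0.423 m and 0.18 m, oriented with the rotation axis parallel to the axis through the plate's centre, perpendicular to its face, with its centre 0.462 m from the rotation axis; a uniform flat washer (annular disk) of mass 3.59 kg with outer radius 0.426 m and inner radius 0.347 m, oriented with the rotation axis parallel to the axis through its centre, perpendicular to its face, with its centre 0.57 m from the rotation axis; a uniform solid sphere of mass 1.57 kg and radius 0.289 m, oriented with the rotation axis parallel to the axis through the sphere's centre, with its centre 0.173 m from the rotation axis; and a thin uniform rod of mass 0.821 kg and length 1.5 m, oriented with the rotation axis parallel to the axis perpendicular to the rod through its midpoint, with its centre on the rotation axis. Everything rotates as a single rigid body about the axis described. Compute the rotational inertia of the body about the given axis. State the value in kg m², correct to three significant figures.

2.25

Rectangular plate: I_cm = (1/12)M(a²+b²) = (1/12)(1.24)[(0.423)² + (0.18)²] = 0.021837 kg m²; centre at d = 0.462 m, so I = I_cm + Md² gives I = 0.021837 + (1.24)(0.462)² = 0.28651 kg m².
Annular disk: I_cm = (1/2)M(R²+r²) = (1/2)(3.59)[(0.426)² + (0.347)²] = 0.54188 kg m²; centre at d = 0.57 m, so I = I_cm + Md² gives I = 0.54188 + (3.59)(0.57)² = 1.7083 kg m².
Solid sphere: I_cm = (2/5)MR² = (2/5)(1.57)(0.289)² = 0.052451 kg m²; centre at d = 0.173 m, so I = I_cm + Md² gives I = 0.052451 + (1.57)(0.173)² = 0.09944 kg m².
Thin rod: I_cm = (1/12)ML² = (1/12)(0.821)(1.5)² = 0.15394 kg m²; axis through the centre, so I = 0.15394 kg m².
Total I = 0.28651 + 1.7083 + 0.09944 + 0.15394 = 2.2482 kg m².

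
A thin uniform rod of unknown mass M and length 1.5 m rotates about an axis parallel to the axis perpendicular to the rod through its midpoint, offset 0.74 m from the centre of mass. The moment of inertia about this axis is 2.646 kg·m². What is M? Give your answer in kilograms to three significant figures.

I = I_cm + Md² = (1/12)ML² + Md² = M·[0.0833333·(1.5)² + (0.74)²] = M·0.7351.
So M = 2.646 / 0.7351 = 3.5995 kg.

3.60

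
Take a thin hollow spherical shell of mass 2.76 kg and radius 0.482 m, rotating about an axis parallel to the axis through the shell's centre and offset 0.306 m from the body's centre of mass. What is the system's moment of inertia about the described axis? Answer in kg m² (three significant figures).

I_cm = (2/3)MR² = (2/3)(2.76)(0.482)² = 0.42748 kg m²; centre at d = 0.306 m, so the parallel axis theorem gives I = 0.42748 + (2.76)(0.306)² = 0.68591 kg m².

0.686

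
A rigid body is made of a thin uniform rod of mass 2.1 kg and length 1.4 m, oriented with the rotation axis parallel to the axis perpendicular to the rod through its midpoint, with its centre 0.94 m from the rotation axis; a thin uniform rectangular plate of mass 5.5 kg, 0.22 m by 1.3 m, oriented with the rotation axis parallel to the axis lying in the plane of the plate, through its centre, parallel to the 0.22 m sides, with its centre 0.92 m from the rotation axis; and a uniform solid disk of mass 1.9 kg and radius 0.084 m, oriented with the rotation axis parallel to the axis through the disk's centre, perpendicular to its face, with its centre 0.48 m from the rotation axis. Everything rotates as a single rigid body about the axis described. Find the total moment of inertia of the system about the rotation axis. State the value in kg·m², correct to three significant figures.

8.07

Thin rod: I_cm = (1/12)ML² = (1/12)(2.1)(1.4)² = 0.343 kg·m²; centre at d = 0.94 m, so the parallel axis theorem gives I = 0.343 + (2.1)(0.94)² = 2.1986 kg·m².
Rectangular plate: I_cm = (1/12)Mb² = (1/12)(5.5)(1.3)² = 0.77458 kg·m²; centre at d = 0.92 m, so the parallel axis theorem gives I = 0.77458 + (5.5)(0.92)² = 5.4298 kg·m².
Solid disk: I_cm = (1/2)MR² = (1/2)(1.9)(0.084)² = 0.0067032 kg·m²; centre at d = 0.48 m, so the parallel axis theorem gives I = 0.0067032 + (1.9)(0.48)² = 0.44446 kg·m².
Total I = 2.1986 + 5.4298 + 0.44446 = 8.0728 kg·m².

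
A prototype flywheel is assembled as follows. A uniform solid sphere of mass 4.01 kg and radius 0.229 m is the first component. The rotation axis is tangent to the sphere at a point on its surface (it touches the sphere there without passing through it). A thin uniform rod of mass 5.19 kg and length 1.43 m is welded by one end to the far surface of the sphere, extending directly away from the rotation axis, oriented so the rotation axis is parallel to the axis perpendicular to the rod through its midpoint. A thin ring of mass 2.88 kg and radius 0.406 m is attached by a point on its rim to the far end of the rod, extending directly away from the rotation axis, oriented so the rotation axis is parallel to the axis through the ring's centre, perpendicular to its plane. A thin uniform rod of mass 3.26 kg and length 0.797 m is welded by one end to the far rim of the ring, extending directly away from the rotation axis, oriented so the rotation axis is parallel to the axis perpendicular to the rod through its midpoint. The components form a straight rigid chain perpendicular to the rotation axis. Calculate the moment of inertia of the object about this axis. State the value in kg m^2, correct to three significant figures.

Solid sphere: I_cm = (2/5)MR² = (2/5)(4.01)(0.229)² = 0.084115 kg m^2; centre at d = 0.229 m, so the parallel axis theorem gives I = 0.084115 + (4.01)(0.229)² = 0.2944 kg m^2.
Thin rod: I_cm = (1/12)ML² = (1/12)(5.19)(1.43)² = 0.88442 kg m^2; centre at d = 0.229 + 0.229 + 0.715 = 1.173 m, so the parallel axis theorem gives I = 0.88442 + (5.19)(1.173)² = 8.0255 kg m^2.
Thin ring: I_cm = MR² = (2.88)(0.406)² = 0.47473 kg m^2; centre at d = 0.229 + 0.229 + 0.715 + 0.715 + 0.406 = 2.294 m, so the parallel axis theorem gives I = 0.47473 + (2.88)(2.294)² = 15.631 kg m^2.
Thin rod: I_cm = (1/12)ML² = (1/12)(3.26)(0.797)² = 0.17257 kg m^2; centre at d = 0.229 + 0.229 + 0.715 + 0.715 + 0.406 + 0.406 + 0.3985 = 3.0985 m, so the parallel axis theorem gives I = 0.17257 + (3.26)(3.0985)² = 31.471 kg m^2.
Total I = 0.2944 + 8.0255 + 15.631 + 31.471 = 55.421 kg m^2.

55.4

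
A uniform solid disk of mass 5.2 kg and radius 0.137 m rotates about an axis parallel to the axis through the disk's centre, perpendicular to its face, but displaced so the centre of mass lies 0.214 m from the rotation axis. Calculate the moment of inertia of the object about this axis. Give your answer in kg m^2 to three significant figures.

I_cm = (1/2)MR² = (1/2)(5.2)(0.137)² = 0.048799 kg m^2; centre at d = 0.214 m, so the parallel axis theorem gives I = 0.048799 + (5.2)(0.214)² = 0.28694 kg m^2.

0.287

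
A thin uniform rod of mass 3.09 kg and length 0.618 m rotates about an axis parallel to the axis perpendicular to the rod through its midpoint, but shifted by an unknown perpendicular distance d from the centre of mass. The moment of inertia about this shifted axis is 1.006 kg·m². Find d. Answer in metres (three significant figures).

0.542

About the centre-of-mass axis, I_cm = (1/12)ML² = (1/12)(3.09)(0.618)² = 0.098345 kg·m².
Parallel axis theorem: I = I_cm + Md², so Md² = 1.006 − 0.098345 = 0.90765 kg·m².
d = √(0.90765 / 3.09) = 0.54198 m.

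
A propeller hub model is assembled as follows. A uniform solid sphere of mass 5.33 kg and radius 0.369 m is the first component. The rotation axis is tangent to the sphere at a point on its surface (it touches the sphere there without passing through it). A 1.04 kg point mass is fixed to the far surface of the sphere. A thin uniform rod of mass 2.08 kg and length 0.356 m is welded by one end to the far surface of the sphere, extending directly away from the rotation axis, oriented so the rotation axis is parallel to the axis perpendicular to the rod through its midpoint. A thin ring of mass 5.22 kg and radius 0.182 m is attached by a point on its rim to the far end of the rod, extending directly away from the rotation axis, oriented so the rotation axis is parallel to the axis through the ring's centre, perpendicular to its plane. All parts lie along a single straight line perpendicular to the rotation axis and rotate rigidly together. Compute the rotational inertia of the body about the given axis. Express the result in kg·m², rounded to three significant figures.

Solid sphere: I_cm = (2/5)MR² = (2/5)(5.33)(0.369)² = 0.2903 kg·m²; centre at d = 0.369 m, so I = I_cm + Md² gives I = 0.2903 + (5.33)(0.369)² = 1.016 kg·m².
Point mass: I_cm = 0; centre at d = 0.369 + 0.369 = 0.738 m, so I = I_cm + Md² gives I = 0 + (1.04)(0.738)² = 0.56643 kg·m².
Thin rod: I_cm = (1/12)ML² = (1/12)(2.08)(0.356)² = 0.021968 kg·m²; centre at d = 0.369 + 0.369 + 0.178 = 0.916 m, so I = I_cm + Md² gives I = 0.021968 + (2.08)(0.916)² = 1.7672 kg·m².
Thin ring: I_cm = MR² = (5.22)(0.182)² = 0.17291 kg·m²; centre at d = 0.369 + 0.369 + 0.178 + 0.178 + 0.182 = 1.276 m, so I = I_cm + Md² gives I = 0.17291 + (5.22)(1.276)² = 8.672 kg·m².
Total I = 1.016 + 0.56643 + 1.7672 + 8.672 = 12.022 kg·m².

12.0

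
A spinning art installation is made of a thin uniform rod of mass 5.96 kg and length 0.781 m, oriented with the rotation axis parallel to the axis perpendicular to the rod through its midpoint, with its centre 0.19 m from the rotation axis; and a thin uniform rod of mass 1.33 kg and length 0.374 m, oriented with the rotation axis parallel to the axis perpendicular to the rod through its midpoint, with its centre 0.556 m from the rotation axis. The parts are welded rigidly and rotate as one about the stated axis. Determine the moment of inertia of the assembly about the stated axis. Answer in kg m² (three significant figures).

0.945

Thin rod: I_cm = (1/12)ML² = (1/12)(5.96)(0.781)² = 0.30295 kg m²; centre at d = 0.19 m, so I = I_cm + Md² gives I = 0.30295 + (5.96)(0.19)² = 0.5181 kg m².
Thin rod: I_cm = (1/12)ML² = (1/12)(1.33)(0.374)² = 0.015503 kg m²; centre at d = 0.556 m, so I = I_cm + Md² gives I = 0.015503 + (1.33)(0.556)² = 0.42665 kg m².
Total I = 0.5181 + 0.42665 = 0.94476 kg m².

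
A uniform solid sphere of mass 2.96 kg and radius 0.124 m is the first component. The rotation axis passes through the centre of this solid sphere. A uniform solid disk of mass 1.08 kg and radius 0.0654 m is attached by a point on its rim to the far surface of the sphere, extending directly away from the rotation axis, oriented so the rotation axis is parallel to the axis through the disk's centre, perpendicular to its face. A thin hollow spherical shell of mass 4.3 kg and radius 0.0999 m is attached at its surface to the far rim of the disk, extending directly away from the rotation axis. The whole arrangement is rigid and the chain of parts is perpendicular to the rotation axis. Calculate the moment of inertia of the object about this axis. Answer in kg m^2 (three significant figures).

Solid sphere: I_cm = (2/5)MR² = (2/5)(2.96)(0.124)² = 0.018205 kg m^2; axis through the centre, so I = 0.018205 kg m^2.
Solid disk: I_cm = (1/2)MR² = (1/2)(1.08)(0.0654)² = 0.0023097 kg m^2; centre at d = 0.124 + 0.0654 = 0.1894 m, so I = I_cm + Md² gives I = 0.0023097 + (1.08)(0.1894)² = 0.041052 kg m^2.
Spherical shell: I_cm = (2/3)MR² = (2/3)(4.3)(0.0999)² = 0.028609 kg m^2; centre at d = 0.124 + 0.0654 + 0.0654 + 0.0999 = 0.3547 m, so I = I_cm + Md² gives I = 0.028609 + (4.3)(0.3547)² = 0.5696 kg m^2.
Total I = 0.018205 + 0.041052 + 0.5696 = 0.62886 kg m^2.

0.629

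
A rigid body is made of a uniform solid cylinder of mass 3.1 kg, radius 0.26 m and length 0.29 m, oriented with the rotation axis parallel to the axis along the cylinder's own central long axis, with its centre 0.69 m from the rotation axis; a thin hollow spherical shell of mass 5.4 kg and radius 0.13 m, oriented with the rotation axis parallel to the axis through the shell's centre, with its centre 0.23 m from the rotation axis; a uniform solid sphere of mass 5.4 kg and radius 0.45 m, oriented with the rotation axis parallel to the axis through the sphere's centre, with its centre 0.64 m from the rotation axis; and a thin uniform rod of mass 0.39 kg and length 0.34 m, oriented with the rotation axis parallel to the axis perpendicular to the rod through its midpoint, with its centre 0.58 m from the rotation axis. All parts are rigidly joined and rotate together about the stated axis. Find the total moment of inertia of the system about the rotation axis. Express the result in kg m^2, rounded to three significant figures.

4.71

Solid cylinder: I_cm = (1/2)MR² = (1/2)(3.1)(0.26)² = 0.10478 kg m^2; centre at d = 0.69 m, so I = I_cm + Md² gives I = 0.10478 + (3.1)(0.69)² = 1.5807 kg m^2.
Spherical shell: I_cm = (2/3)MR² = (2/3)(5.4)(0.13)² = 0.06084 kg m^2; centre at d = 0.23 m, so I = I_cm + Md² gives I = 0.06084 + (5.4)(0.23)² = 0.3465 kg m^2.
Solid sphere: I_cm = (2/5)MR² = (2/5)(5.4)(0.45)² = 0.4374 kg m^2; centre at d = 0.64 m, so I = I_cm + Md² gives I = 0.4374 + (5.4)(0.64)² = 2.6492 kg m^2.
Thin rod: I_cm = (1/12)ML² = (1/12)(0.39)(0.34)² = 0.003757 kg m^2; centre at d = 0.58 m, so I = I_cm + Md² gives I = 0.003757 + (0.39)(0.58)² = 0.13495 kg m^2.
Total I = 1.5807 + 0.3465 + 2.6492 + 0.13495 = 4.7114 kg m^2.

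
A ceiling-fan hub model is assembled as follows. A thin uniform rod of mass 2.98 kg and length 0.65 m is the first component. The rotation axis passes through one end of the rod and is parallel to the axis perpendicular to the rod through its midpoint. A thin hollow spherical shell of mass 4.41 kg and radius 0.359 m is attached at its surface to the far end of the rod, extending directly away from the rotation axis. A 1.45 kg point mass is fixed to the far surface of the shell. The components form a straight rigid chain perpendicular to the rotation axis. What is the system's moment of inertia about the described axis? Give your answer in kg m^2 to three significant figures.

8.00

Thin rod: I_cm = (1/12)ML² = (1/12)(2.98)(0.65)² = 0.10492 kg m^2; centre at d = 0.325 m, so the parallel axis theorem gives I = 0.10492 + (2.98)(0.325)² = 0.41968 kg m^2.
Spherical shell: I_cm = (2/3)MR² = (2/3)(4.41)(0.359)² = 0.37891 kg m^2; centre at d = 0.325 + 0.325 + 0.359 = 1.009 m, so the parallel axis theorem gives I = 0.37891 + (4.41)(1.009)² = 4.8686 kg m^2.
Point mass: I_cm = 0; centre at d = 0.325 + 0.325 + 0.359 + 0.359 = 1.368 m, so the parallel axis theorem gives I = 0 + (1.45)(1.368)² = 2.7136 kg m^2.
Total I = 0.41968 + 4.8686 + 2.7136 = 8.0019 kg m^2.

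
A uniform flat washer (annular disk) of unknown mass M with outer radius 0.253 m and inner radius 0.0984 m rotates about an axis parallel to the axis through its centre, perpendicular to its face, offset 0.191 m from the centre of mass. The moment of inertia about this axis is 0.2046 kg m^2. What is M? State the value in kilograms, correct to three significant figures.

2.79

I = I_cm + Md² = (1/2)M(R²+r²) + Md² = M·[0.5·[(0.253)² + (0.0984)²] + (0.191)²] = M·0.073327.
So M = 0.2046 / 0.073327 = 2.7902 kg.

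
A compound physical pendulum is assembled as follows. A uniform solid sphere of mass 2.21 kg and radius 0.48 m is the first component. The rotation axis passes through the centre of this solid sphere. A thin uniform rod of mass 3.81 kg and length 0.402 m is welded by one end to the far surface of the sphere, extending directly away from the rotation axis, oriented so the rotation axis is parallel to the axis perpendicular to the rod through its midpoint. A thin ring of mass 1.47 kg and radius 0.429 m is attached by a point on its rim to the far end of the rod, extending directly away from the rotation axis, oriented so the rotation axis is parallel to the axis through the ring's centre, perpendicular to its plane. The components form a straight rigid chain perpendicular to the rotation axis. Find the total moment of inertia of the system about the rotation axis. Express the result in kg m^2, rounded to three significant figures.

4.82

Solid sphere: I_cm = (2/5)MR² = (2/5)(2.21)(0.48)² = 0.20367 kg m^2; axis through the centre, so I = 0.20367 kg m^2.
Thin rod: I_cm = (1/12)ML² = (1/12)(3.81)(0.402)² = 0.051309 kg m^2; centre at d = 0.48 + 0.201 = 0.681 m, so I = I_cm + Md² gives I = 0.051309 + (3.81)(0.681)² = 1.8182 kg m^2.
Thin ring: I_cm = MR² = (1.47)(0.429)² = 0.27054 kg m^2; centre at d = 0.48 + 0.201 + 0.201 + 0.429 = 1.311 m, so I = I_cm + Md² gives I = 0.27054 + (1.47)(1.311)² = 2.7971 kg m^2.
Total I = 0.20367 + 1.8182 + 2.7971 = 4.819 kg m^2.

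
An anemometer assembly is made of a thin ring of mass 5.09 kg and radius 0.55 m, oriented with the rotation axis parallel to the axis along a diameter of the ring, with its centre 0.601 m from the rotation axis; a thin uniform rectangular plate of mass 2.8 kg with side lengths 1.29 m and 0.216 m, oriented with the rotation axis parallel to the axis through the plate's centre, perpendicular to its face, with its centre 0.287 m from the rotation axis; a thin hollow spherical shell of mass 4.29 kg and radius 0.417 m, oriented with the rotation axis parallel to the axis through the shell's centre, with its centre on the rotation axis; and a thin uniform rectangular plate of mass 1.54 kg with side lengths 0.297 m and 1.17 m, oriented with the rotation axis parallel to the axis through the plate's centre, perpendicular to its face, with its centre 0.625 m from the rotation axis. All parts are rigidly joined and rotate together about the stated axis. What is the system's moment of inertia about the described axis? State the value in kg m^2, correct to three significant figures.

4.52

Thin ring: I_cm = (1/2)MR² = (1/2)(5.09)(0.55)² = 0.76986 kg m^2; centre at d = 0.601 m, so the parallel axis theorem gives I = 0.76986 + (5.09)(0.601)² = 2.6084 kg m^2.
Rectangular plate: I_cm = (1/12)M(a²+b²) = (1/12)(2.8)[(1.29)² + (0.216)²] = 0.39918 kg m^2; centre at d = 0.287 m, so the parallel axis theorem gives I = 0.39918 + (2.8)(0.287)² = 0.62981 kg m^2.
Spherical shell: I_cm = (2/3)MR² = (2/3)(4.29)(0.417)² = 0.49732 kg m^2; axis through the centre, so I = 0.49732 kg m^2.
Rectangular plate: I_cm = (1/12)M(a²+b²) = (1/12)(1.54)[(0.297)² + (1.17)²] = 0.187 kg m^2; centre at d = 0.625 m, so the parallel axis theorem gives I = 0.187 + (1.54)(0.625)² = 0.78856 kg m^2.
Total I = 2.6084 + 0.62981 + 0.49732 + 0.78856 = 4.5241 kg m^2.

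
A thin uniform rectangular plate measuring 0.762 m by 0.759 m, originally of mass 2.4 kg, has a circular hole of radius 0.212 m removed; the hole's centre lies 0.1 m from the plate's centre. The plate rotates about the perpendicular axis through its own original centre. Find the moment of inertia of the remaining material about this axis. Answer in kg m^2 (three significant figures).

0.212

Unpierced body about its centre: I₀ = (1/12)M(a²+b²) = (1/12)(2.4)[(0.762)² + (0.759)²] = 0.23135 kg m^2.
The removed disk has mass m = M·πr²/(ab) = (2.4)·π(0.212)²/(0.762·0.759) = 0.58592 kg (same uniform areal density).
Its moment of inertia about the rotation axis (parallel-axis theorem): I_hole = (1/2)mr² + md² = (1/2)(0.58592)(0.212)² + (0.58592)(0.1)² = 0.019026 kg m^2.
Treating the hole as negative mass, I = I₀ − I_hole = 0.23135 − 0.019026 = 0.21232 kg m^2.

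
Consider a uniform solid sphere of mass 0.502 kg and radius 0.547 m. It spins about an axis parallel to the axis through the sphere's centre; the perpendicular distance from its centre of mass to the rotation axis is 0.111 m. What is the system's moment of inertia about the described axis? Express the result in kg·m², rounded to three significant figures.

I_cm = (2/5)MR² = (2/5)(0.502)(0.547)² = 0.060081 kg·m²; centre at d = 0.111 m, so I = I_cm + Md² gives I = 0.060081 + (0.502)(0.111)² = 0.066266 kg·m².

0.0663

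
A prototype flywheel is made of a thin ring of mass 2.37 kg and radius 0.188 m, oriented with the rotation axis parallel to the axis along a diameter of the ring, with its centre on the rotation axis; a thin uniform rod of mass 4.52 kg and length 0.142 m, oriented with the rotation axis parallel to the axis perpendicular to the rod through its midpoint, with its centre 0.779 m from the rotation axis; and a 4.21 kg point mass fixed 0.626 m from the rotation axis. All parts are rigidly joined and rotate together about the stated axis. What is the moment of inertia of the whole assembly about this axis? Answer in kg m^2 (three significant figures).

Thin ring: I_cm = (1/2)MR² = (1/2)(2.37)(0.188)² = 0.041883 kg m^2; axis through the centre, so I = 0.041883 kg m^2.
Thin rod: I_cm = (1/12)ML² = (1/12)(4.52)(0.142)² = 0.0075951 kg m^2; centre at d = 0.779 m, so I = I_cm + Md² gives I = 0.0075951 + (4.52)(0.779)² = 2.7505 kg m^2.
Point mass: I_cm = 0; centre at d = 0.626 m, so I = I_cm + Md² gives I = 0 + (4.21)(0.626)² = 1.6498 kg m^2.
Total I = 0.041883 + 2.7505 + 1.6498 = 4.4422 kg m^2.

4.44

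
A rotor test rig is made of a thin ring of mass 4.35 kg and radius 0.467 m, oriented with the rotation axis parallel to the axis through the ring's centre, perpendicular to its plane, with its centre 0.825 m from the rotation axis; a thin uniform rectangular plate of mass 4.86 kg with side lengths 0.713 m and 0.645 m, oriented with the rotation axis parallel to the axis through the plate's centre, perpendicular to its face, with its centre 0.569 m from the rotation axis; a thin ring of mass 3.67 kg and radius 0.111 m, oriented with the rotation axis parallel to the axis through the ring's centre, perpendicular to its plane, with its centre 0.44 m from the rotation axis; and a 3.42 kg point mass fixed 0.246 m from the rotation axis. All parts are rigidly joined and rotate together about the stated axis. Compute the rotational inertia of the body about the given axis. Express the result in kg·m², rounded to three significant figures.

Thin ring: I_cm = MR² = (4.35)(0.467)² = 0.94869 kg·m²; centre at d = 0.825 m, so I = I_cm + Md² gives I = 0.94869 + (4.35)(0.825)² = 3.9094 kg·m².
Rectangular plate: I_cm = (1/12)M(a²+b²) = (1/12)(4.86)[(0.713)² + (0.645)²] = 0.37438 kg·m²; centre at d = 0.569 m, so I = I_cm + Md² gives I = 0.37438 + (4.86)(0.569)² = 1.9479 kg·m².
Thin ring: I_cm = MR² = (3.67)(0.111)² = 0.045218 kg·m²; centre at d = 0.44 m, so I = I_cm + Md² gives I = 0.045218 + (3.67)(0.44)² = 0.75573 kg·m².
Point mass: I_cm = 0; centre at d = 0.246 m, so I = I_cm + Md² gives I = 0 + (3.42)(0.246)² = 0.20696 kg·m².
Total I = 3.9094 + 1.9479 + 0.75573 + 0.20696 = 6.82 kg·m².

6.82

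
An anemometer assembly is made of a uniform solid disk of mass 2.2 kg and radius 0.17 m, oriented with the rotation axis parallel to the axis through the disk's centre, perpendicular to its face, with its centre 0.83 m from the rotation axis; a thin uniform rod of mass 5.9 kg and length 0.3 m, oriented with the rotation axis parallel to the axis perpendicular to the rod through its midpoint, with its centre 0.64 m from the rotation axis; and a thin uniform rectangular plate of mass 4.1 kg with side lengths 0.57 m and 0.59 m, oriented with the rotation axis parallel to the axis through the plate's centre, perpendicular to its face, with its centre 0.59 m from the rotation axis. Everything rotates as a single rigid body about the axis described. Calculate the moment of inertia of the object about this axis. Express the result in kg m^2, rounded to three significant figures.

Solid disk: I_cm = (1/2)MR² = (1/2)(2.2)(0.17)² = 0.03179 kg m^2; centre at d = 0.83 m, so I = I_cm + Md² gives I = 0.03179 + (2.2)(0.83)² = 1.5474 kg m^2.
Thin rod: I_cm = (1/12)ML² = (1/12)(5.9)(0.3)² = 0.04425 kg m^2; centre at d = 0.64 m, so I = I_cm + Md² gives I = 0.04425 + (5.9)(0.64)² = 2.4609 kg m^2.
Rectangular plate: I_cm = (1/12)M(a²+b²) = (1/12)(4.1)[(0.57)² + (0.59)²] = 0.22994 kg m^2; centre at d = 0.59 m, so I = I_cm + Md² gives I = 0.22994 + (4.1)(0.59)² = 1.6572 kg m^2.
Total I = 1.5474 + 2.4609 + 1.6572 = 5.6654 kg m^2.

5.67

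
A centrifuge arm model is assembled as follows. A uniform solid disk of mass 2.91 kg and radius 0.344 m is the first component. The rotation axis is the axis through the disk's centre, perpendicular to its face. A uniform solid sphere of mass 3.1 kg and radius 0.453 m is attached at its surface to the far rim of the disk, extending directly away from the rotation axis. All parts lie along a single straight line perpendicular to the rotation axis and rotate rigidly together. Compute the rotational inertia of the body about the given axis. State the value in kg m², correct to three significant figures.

2.40

Solid disk: I_cm = (1/2)MR² = (1/2)(2.91)(0.344)² = 0.17218 kg m²; axis through the centre, so I = 0.17218 kg m².
Solid sphere: I_cm = (2/5)MR² = (2/5)(3.1)(0.453)² = 0.25446 kg m²; centre at d = 0.344 + 0.453 = 0.797 m, so the parallel axis theorem gives I = 0.25446 + (3.1)(0.797)² = 2.2236 kg m².
Total I = 0.17218 + 2.2236 = 2.3958 kg m².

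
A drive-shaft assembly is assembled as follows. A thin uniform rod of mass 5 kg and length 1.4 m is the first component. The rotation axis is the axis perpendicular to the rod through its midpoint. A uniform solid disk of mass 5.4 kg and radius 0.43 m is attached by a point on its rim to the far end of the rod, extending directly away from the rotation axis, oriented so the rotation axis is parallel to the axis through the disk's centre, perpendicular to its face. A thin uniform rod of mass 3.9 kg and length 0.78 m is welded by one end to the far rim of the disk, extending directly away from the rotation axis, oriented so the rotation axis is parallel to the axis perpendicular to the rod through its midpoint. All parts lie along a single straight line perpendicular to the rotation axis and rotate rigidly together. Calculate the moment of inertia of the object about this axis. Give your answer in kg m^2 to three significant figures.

23.2

Thin rod: I_cm = (1/12)ML² = (1/12)(5)(1.4)² = 0.81667 kg m^2; axis through the centre, so I = 0.81667 kg m^2.
Solid disk: I_cm = (1/2)MR² = (1/2)(5.4)(0.43)² = 0.49923 kg m^2; centre at d = 0.7 + 0.43 = 1.13 m, so the parallel axis theorem gives I = 0.49923 + (5.4)(1.13)² = 7.3945 kg m^2.
Thin rod: I_cm = (1/12)ML² = (1/12)(3.9)(0.78)² = 0.19773 kg m^2; centre at d = 0.7 + 0.43 + 0.43 + 0.39 = 1.95 m, so the parallel axis theorem gives I = 0.19773 + (3.9)(1.95)² = 15.027 kg m^2.
Total I = 0.81667 + 7.3945 + 15.027 = 23.239 kg m^2.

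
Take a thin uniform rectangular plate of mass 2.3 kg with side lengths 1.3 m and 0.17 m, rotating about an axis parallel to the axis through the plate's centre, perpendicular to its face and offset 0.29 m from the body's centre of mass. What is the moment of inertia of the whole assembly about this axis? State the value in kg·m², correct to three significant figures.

0.523

I_cm = (1/12)M(a²+b²) = (1/12)(2.3)[(1.3)² + (0.17)²] = 0.32946 kg·m²; centre at d = 0.29 m, so the parallel axis theorem gives I = 0.32946 + (2.3)(0.29)² = 0.52289 kg·m².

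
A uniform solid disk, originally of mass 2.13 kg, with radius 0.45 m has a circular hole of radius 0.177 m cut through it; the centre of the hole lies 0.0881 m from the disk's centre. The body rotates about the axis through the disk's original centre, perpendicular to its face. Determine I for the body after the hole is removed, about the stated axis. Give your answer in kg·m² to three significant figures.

0.208

Unpierced body about its centre: I₀ = (1/2)MR² = (1/2)(2.13)(0.45)² = 0.21566 kg·m².
The removed disk has mass m = M·(r/R)² = (2.13)(0.177/0.45)² = 0.32953 kg (same uniform areal density).
Its moment of inertia about the rotation axis (parallel-axis theorem): I_hole = (1/2)mr² + md² = (1/2)(0.32953)(0.177)² + (0.32953)(0.0881)² = 0.0077197 kg·m².
Treating the hole as negative mass, I = I₀ − I_hole = 0.21566 − 0.0077197 = 0.20794 kg·m².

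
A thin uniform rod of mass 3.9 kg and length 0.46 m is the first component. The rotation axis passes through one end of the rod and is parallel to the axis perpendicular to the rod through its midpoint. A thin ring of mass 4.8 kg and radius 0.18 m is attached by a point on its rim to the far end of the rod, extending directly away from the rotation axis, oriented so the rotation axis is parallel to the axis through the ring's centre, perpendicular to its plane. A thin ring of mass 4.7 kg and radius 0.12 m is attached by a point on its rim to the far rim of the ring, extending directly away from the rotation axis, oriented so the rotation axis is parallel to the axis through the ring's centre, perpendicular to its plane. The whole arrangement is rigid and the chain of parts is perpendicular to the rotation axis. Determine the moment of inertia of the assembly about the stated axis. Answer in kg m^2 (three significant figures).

6.62

Thin rod: I_cm = (1/12)ML² = (1/12)(3.9)(0.46)² = 0.06877 kg m^2; centre at d = 0.23 m, so the parallel axis theorem gives I = 0.06877 + (3.9)(0.23)² = 0.27508 kg m^2.
Thin ring: I_cm = MR² = (4.8)(0.18)² = 0.15552 kg m^2; centre at d = 0.23 + 0.23 + 0.18 = 0.64 m, so the parallel axis theorem gives I = 0.15552 + (4.8)(0.64)² = 2.1216 kg m^2.
Thin ring: I_cm = MR² = (4.7)(0.12)² = 0.06768 kg m^2; centre at d = 0.23 + 0.23 + 0.18 + 0.18 + 0.12 = 0.94 m, so the parallel axis theorem gives I = 0.06768 + (4.7)(0.94)² = 4.2206 kg m^2.
Total I = 0.27508 + 2.1216 + 4.2206 = 6.6173 kg m^2.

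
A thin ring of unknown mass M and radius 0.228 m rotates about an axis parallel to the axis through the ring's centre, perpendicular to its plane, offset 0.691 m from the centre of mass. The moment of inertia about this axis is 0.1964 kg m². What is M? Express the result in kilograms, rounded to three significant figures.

I = I_cm + Md² = MR² + Md² = M·[1·(0.228)² + (0.691)²] = M·0.52946.
So M = 0.1964 / 0.52946 = 0.37094 kg.

0.371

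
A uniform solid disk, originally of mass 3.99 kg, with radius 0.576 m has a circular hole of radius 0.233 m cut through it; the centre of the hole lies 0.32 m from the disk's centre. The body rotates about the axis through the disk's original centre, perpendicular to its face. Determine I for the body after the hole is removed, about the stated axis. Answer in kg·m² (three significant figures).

Unpierced body about its centre: I₀ = (1/2)MR² = (1/2)(3.99)(0.576)² = 0.66189 kg·m².
The removed disk has mass m = M·(r/R)² = (3.99)(0.233/0.576)² = 0.65289 kg (same uniform areal density).
Its moment of inertia about the rotation axis (parallel-axis theorem): I_hole = (1/2)mr² + md² = (1/2)(0.65289)(0.233)² + (0.65289)(0.32)² = 0.084578 kg·m².
Treating the hole as negative mass, I = I₀ − I_hole = 0.66189 − 0.084578 = 0.57731 kg·m².

0.577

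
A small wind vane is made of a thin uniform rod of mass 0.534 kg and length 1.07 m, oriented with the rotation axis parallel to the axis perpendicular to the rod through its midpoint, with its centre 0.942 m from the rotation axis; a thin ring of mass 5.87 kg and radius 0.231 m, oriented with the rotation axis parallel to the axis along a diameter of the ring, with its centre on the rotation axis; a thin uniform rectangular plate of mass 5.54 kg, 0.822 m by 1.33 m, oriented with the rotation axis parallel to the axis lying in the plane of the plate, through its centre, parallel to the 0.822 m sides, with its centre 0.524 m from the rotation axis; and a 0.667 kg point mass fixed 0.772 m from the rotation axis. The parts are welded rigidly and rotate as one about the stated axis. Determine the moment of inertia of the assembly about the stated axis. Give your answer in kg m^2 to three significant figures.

Thin rod: I_cm = (1/12)ML² = (1/12)(0.534)(1.07)² = 0.050948 kg m^2; centre at d = 0.942 m, so the parallel axis theorem gives I = 0.050948 + (0.534)(0.942)² = 0.5248 kg m^2.
Thin ring: I_cm = (1/2)MR² = (1/2)(5.87)(0.231)² = 0.15661 kg m^2; axis through the centre, so I = 0.15661 kg m^2.
Rectangular plate: I_cm = (1/12)Mb² = (1/12)(5.54)(1.33)² = 0.81664 kg m^2; centre at d = 0.524 m, so the parallel axis theorem gives I = 0.81664 + (5.54)(0.524)² = 2.3378 kg m^2.
Point mass: I_cm = 0; centre at d = 0.772 m, so the parallel axis theorem gives I = 0 + (0.667)(0.772)² = 0.39752 kg m^2.
Total I = 0.5248 + 0.15661 + 2.3378 + 0.39752 = 3.4167 kg m^2.

3.42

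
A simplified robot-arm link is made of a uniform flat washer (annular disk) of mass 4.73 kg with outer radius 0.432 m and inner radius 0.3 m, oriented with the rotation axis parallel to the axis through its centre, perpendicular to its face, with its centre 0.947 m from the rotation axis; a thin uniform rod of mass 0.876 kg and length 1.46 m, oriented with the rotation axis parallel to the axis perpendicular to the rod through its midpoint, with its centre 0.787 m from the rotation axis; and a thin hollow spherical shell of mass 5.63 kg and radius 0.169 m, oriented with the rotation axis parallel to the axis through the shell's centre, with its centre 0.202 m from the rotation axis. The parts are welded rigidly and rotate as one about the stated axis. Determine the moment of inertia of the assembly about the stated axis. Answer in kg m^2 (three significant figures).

5.93

Annular disk: I_cm = (1/2)M(R²+r²) = (1/2)(4.73)[(0.432)² + (0.3)²] = 0.65422 kg m^2; centre at d = 0.947 m, so I = I_cm + Md² gives I = 0.65422 + (4.73)(0.947)² = 4.8961 kg m^2.
Thin rod: I_cm = (1/12)ML² = (1/12)(0.876)(1.46)² = 0.15561 kg m^2; centre at d = 0.787 m, so I = I_cm + Md² gives I = 0.15561 + (0.876)(0.787)² = 0.69817 kg m^2.
Spherical shell: I_cm = (2/3)MR² = (2/3)(5.63)(0.169)² = 0.1072 kg m^2; centre at d = 0.202 m, so I = I_cm + Md² gives I = 0.1072 + (5.63)(0.202)² = 0.33693 kg m^2.
Total I = 4.8961 + 0.69817 + 0.33693 = 5.9312 kg m^2.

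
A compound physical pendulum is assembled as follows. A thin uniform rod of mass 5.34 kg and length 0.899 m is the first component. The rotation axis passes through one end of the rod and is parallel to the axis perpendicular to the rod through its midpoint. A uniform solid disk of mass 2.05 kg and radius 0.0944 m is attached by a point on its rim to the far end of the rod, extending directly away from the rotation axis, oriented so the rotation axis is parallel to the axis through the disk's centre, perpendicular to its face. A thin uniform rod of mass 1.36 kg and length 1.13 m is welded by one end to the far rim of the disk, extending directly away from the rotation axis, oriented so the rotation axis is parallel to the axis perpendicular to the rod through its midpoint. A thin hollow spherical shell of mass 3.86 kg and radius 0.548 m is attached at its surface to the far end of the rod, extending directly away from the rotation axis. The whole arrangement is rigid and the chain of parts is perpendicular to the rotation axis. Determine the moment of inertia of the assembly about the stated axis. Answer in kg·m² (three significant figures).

Thin rod: I_cm = (1/12)ML² = (1/12)(5.34)(0.899)² = 0.35965 kg·m²; centre at d = 0.4495 m, so I = I_cm + Md² gives I = 0.35965 + (5.34)(0.4495)² = 1.4386 kg·m².
Solid disk: I_cm = (1/2)MR² = (1/2)(2.05)(0.0944)² = 0.0091341 kg·m²; centre at d = 0.4495 + 0.4495 + 0.0944 = 0.9934 m, so I = I_cm + Md² gives I = 0.0091341 + (2.05)(0.9934)² = 2.0322 kg·m².
Thin rod: I_cm = (1/12)ML² = (1/12)(1.36)(1.13)² = 0.14472 kg·m²; centre at d = 0.4495 + 0.4495 + 0.0944 + 0.0944 + 0.565 = 1.6528 m, so I = I_cm + Md² gives I = 0.14472 + (1.36)(1.6528)² = 3.8599 kg·m².
Spherical shell: I_cm = (2/3)MR² = (2/3)(3.86)(0.548)² = 0.77278 kg·m²; centre at d = 0.4495 + 0.4495 + 0.0944 + 0.0944 + 0.565 + 0.565 + 0.548 = 2.7658 m, so I = I_cm + Md² gives I = 0.77278 + (3.86)(2.7658)² = 30.3 kg·m².
Total I = 1.4386 + 2.0322 + 3.8599 + 30.3 = 37.631 kg·m².

37.6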